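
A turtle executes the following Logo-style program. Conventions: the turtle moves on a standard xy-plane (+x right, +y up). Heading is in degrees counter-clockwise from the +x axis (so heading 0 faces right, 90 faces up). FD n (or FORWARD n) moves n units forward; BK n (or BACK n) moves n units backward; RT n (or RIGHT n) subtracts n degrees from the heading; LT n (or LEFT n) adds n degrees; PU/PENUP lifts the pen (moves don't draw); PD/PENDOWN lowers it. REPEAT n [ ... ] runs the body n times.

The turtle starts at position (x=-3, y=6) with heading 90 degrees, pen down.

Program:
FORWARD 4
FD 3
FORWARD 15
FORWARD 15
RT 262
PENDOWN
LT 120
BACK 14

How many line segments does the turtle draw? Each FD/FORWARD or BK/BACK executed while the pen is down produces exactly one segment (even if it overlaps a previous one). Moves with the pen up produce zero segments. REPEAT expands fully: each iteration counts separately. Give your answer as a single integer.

Answer: 5

Derivation:
Executing turtle program step by step:
Start: pos=(-3,6), heading=90, pen down
FD 4: (-3,6) -> (-3,10) [heading=90, draw]
FD 3: (-3,10) -> (-3,13) [heading=90, draw]
FD 15: (-3,13) -> (-3,28) [heading=90, draw]
FD 15: (-3,28) -> (-3,43) [heading=90, draw]
RT 262: heading 90 -> 188
PD: pen down
LT 120: heading 188 -> 308
BK 14: (-3,43) -> (-11.619,54.032) [heading=308, draw]
Final: pos=(-11.619,54.032), heading=308, 5 segment(s) drawn
Segments drawn: 5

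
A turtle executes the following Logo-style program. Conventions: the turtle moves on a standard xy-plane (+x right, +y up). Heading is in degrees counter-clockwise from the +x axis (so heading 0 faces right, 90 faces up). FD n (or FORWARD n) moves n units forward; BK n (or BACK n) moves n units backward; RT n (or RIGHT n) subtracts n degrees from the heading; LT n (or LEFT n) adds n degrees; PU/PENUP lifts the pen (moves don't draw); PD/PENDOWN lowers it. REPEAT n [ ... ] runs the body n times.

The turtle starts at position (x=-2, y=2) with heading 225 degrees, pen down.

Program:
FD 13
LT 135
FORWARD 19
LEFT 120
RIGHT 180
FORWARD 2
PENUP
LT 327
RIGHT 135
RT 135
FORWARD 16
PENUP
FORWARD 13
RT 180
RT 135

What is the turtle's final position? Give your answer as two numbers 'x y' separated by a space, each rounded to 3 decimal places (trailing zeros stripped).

Answer: 37.768 -10.442

Derivation:
Executing turtle program step by step:
Start: pos=(-2,2), heading=225, pen down
FD 13: (-2,2) -> (-11.192,-7.192) [heading=225, draw]
LT 135: heading 225 -> 0
FD 19: (-11.192,-7.192) -> (7.808,-7.192) [heading=0, draw]
LT 120: heading 0 -> 120
RT 180: heading 120 -> 300
FD 2: (7.808,-7.192) -> (8.808,-8.924) [heading=300, draw]
PU: pen up
LT 327: heading 300 -> 267
RT 135: heading 267 -> 132
RT 135: heading 132 -> 357
FD 16: (8.808,-8.924) -> (24.786,-9.762) [heading=357, move]
PU: pen up
FD 13: (24.786,-9.762) -> (37.768,-10.442) [heading=357, move]
RT 180: heading 357 -> 177
RT 135: heading 177 -> 42
Final: pos=(37.768,-10.442), heading=42, 3 segment(s) drawn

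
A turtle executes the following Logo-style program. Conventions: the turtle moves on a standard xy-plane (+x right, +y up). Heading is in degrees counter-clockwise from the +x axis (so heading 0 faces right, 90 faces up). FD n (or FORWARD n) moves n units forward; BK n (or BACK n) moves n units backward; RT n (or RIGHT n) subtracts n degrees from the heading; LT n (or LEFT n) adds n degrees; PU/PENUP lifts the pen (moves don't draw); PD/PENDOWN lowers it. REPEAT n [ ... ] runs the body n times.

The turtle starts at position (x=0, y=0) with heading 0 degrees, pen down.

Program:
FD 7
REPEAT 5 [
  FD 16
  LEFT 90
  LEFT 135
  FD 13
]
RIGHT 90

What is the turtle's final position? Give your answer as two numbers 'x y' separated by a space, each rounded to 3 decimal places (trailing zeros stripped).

Executing turtle program step by step:
Start: pos=(0,0), heading=0, pen down
FD 7: (0,0) -> (7,0) [heading=0, draw]
REPEAT 5 [
  -- iteration 1/5 --
  FD 16: (7,0) -> (23,0) [heading=0, draw]
  LT 90: heading 0 -> 90
  LT 135: heading 90 -> 225
  FD 13: (23,0) -> (13.808,-9.192) [heading=225, draw]
  -- iteration 2/5 --
  FD 16: (13.808,-9.192) -> (2.494,-20.506) [heading=225, draw]
  LT 90: heading 225 -> 315
  LT 135: heading 315 -> 90
  FD 13: (2.494,-20.506) -> (2.494,-7.506) [heading=90, draw]
  -- iteration 3/5 --
  FD 16: (2.494,-7.506) -> (2.494,8.494) [heading=90, draw]
  LT 90: heading 90 -> 180
  LT 135: heading 180 -> 315
  FD 13: (2.494,8.494) -> (11.686,-0.698) [heading=315, draw]
  -- iteration 4/5 --
  FD 16: (11.686,-0.698) -> (23,-12.012) [heading=315, draw]
  LT 90: heading 315 -> 45
  LT 135: heading 45 -> 180
  FD 13: (23,-12.012) -> (10,-12.012) [heading=180, draw]
  -- iteration 5/5 --
  FD 16: (10,-12.012) -> (-6,-12.012) [heading=180, draw]
  LT 90: heading 180 -> 270
  LT 135: heading 270 -> 45
  FD 13: (-6,-12.012) -> (3.192,-2.82) [heading=45, draw]
]
RT 90: heading 45 -> 315
Final: pos=(3.192,-2.82), heading=315, 11 segment(s) drawn

Answer: 3.192 -2.82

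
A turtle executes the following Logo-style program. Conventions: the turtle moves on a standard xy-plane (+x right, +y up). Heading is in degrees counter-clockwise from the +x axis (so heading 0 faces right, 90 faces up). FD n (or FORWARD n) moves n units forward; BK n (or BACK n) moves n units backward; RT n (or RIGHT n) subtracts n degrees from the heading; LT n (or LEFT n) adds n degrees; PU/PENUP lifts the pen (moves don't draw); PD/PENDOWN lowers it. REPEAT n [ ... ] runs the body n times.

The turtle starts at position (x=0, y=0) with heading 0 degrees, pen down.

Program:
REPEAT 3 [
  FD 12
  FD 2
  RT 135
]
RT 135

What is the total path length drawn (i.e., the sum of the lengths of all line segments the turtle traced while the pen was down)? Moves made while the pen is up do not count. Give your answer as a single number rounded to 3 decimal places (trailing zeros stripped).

Executing turtle program step by step:
Start: pos=(0,0), heading=0, pen down
REPEAT 3 [
  -- iteration 1/3 --
  FD 12: (0,0) -> (12,0) [heading=0, draw]
  FD 2: (12,0) -> (14,0) [heading=0, draw]
  RT 135: heading 0 -> 225
  -- iteration 2/3 --
  FD 12: (14,0) -> (5.515,-8.485) [heading=225, draw]
  FD 2: (5.515,-8.485) -> (4.101,-9.899) [heading=225, draw]
  RT 135: heading 225 -> 90
  -- iteration 3/3 --
  FD 12: (4.101,-9.899) -> (4.101,2.101) [heading=90, draw]
  FD 2: (4.101,2.101) -> (4.101,4.101) [heading=90, draw]
  RT 135: heading 90 -> 315
]
RT 135: heading 315 -> 180
Final: pos=(4.101,4.101), heading=180, 6 segment(s) drawn

Segment lengths:
  seg 1: (0,0) -> (12,0), length = 12
  seg 2: (12,0) -> (14,0), length = 2
  seg 3: (14,0) -> (5.515,-8.485), length = 12
  seg 4: (5.515,-8.485) -> (4.101,-9.899), length = 2
  seg 5: (4.101,-9.899) -> (4.101,2.101), length = 12
  seg 6: (4.101,2.101) -> (4.101,4.101), length = 2
Total = 42

Answer: 42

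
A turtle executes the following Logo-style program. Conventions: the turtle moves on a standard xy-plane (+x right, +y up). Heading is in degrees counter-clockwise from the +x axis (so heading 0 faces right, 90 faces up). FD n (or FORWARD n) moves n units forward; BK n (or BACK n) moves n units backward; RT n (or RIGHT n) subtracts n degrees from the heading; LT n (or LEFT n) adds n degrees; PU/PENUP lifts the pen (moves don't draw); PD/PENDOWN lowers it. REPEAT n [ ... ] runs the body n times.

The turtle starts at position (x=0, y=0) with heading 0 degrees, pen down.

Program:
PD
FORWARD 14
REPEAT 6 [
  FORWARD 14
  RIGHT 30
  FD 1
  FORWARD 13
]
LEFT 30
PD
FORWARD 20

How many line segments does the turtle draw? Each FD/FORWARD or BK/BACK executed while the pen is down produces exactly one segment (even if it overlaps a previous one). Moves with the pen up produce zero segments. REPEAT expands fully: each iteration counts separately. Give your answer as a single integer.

Executing turtle program step by step:
Start: pos=(0,0), heading=0, pen down
PD: pen down
FD 14: (0,0) -> (14,0) [heading=0, draw]
REPEAT 6 [
  -- iteration 1/6 --
  FD 14: (14,0) -> (28,0) [heading=0, draw]
  RT 30: heading 0 -> 330
  FD 1: (28,0) -> (28.866,-0.5) [heading=330, draw]
  FD 13: (28.866,-0.5) -> (40.124,-7) [heading=330, draw]
  -- iteration 2/6 --
  FD 14: (40.124,-7) -> (52.249,-14) [heading=330, draw]
  RT 30: heading 330 -> 300
  FD 1: (52.249,-14) -> (52.749,-14.866) [heading=300, draw]
  FD 13: (52.749,-14.866) -> (59.249,-26.124) [heading=300, draw]
  -- iteration 3/6 --
  FD 14: (59.249,-26.124) -> (66.249,-38.249) [heading=300, draw]
  RT 30: heading 300 -> 270
  FD 1: (66.249,-38.249) -> (66.249,-39.249) [heading=270, draw]
  FD 13: (66.249,-39.249) -> (66.249,-52.249) [heading=270, draw]
  -- iteration 4/6 --
  FD 14: (66.249,-52.249) -> (66.249,-66.249) [heading=270, draw]
  RT 30: heading 270 -> 240
  FD 1: (66.249,-66.249) -> (65.749,-67.115) [heading=240, draw]
  FD 13: (65.749,-67.115) -> (59.249,-78.373) [heading=240, draw]
  -- iteration 5/6 --
  FD 14: (59.249,-78.373) -> (52.249,-90.497) [heading=240, draw]
  RT 30: heading 240 -> 210
  FD 1: (52.249,-90.497) -> (51.383,-90.997) [heading=210, draw]
  FD 13: (51.383,-90.997) -> (40.124,-97.497) [heading=210, draw]
  -- iteration 6/6 --
  FD 14: (40.124,-97.497) -> (28,-104.497) [heading=210, draw]
  RT 30: heading 210 -> 180
  FD 1: (28,-104.497) -> (27,-104.497) [heading=180, draw]
  FD 13: (27,-104.497) -> (14,-104.497) [heading=180, draw]
]
LT 30: heading 180 -> 210
PD: pen down
FD 20: (14,-104.497) -> (-3.321,-114.497) [heading=210, draw]
Final: pos=(-3.321,-114.497), heading=210, 20 segment(s) drawn
Segments drawn: 20

Answer: 20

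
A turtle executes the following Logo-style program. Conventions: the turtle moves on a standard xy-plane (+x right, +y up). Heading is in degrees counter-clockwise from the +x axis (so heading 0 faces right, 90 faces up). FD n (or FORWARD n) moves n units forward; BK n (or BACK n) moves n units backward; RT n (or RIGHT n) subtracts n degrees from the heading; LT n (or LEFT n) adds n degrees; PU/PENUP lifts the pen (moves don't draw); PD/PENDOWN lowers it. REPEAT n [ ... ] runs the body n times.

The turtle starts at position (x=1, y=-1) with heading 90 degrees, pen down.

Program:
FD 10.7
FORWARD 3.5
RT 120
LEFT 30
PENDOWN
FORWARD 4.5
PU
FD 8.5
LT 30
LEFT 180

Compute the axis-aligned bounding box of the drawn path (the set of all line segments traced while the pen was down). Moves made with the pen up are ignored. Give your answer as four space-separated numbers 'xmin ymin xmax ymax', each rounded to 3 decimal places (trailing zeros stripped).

Executing turtle program step by step:
Start: pos=(1,-1), heading=90, pen down
FD 10.7: (1,-1) -> (1,9.7) [heading=90, draw]
FD 3.5: (1,9.7) -> (1,13.2) [heading=90, draw]
RT 120: heading 90 -> 330
LT 30: heading 330 -> 0
PD: pen down
FD 4.5: (1,13.2) -> (5.5,13.2) [heading=0, draw]
PU: pen up
FD 8.5: (5.5,13.2) -> (14,13.2) [heading=0, move]
LT 30: heading 0 -> 30
LT 180: heading 30 -> 210
Final: pos=(14,13.2), heading=210, 3 segment(s) drawn

Segment endpoints: x in {1, 1, 1, 5.5}, y in {-1, 9.7, 13.2}
xmin=1, ymin=-1, xmax=5.5, ymax=13.2

Answer: 1 -1 5.5 13.2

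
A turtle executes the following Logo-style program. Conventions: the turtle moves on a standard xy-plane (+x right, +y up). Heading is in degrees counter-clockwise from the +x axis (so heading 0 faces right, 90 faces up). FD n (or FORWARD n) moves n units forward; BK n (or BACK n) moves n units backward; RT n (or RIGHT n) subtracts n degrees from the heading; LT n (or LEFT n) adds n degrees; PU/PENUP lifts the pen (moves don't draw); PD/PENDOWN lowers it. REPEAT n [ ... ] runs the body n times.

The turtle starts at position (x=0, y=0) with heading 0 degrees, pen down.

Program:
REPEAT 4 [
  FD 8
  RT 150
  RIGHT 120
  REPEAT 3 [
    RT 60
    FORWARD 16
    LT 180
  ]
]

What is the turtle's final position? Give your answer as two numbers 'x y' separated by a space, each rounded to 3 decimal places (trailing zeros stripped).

Executing turtle program step by step:
Start: pos=(0,0), heading=0, pen down
REPEAT 4 [
  -- iteration 1/4 --
  FD 8: (0,0) -> (8,0) [heading=0, draw]
  RT 150: heading 0 -> 210
  RT 120: heading 210 -> 90
  REPEAT 3 [
    -- iteration 1/3 --
    RT 60: heading 90 -> 30
    FD 16: (8,0) -> (21.856,8) [heading=30, draw]
    LT 180: heading 30 -> 210
    -- iteration 2/3 --
    RT 60: heading 210 -> 150
    FD 16: (21.856,8) -> (8,16) [heading=150, draw]
    LT 180: heading 150 -> 330
    -- iteration 3/3 --
    RT 60: heading 330 -> 270
    FD 16: (8,16) -> (8,0) [heading=270, draw]
    LT 180: heading 270 -> 90
  ]
  -- iteration 2/4 --
  FD 8: (8,0) -> (8,8) [heading=90, draw]
  RT 150: heading 90 -> 300
  RT 120: heading 300 -> 180
  REPEAT 3 [
    -- iteration 1/3 --
    RT 60: heading 180 -> 120
    FD 16: (8,8) -> (0,21.856) [heading=120, draw]
    LT 180: heading 120 -> 300
    -- iteration 2/3 --
    RT 60: heading 300 -> 240
    FD 16: (0,21.856) -> (-8,8) [heading=240, draw]
    LT 180: heading 240 -> 60
    -- iteration 3/3 --
    RT 60: heading 60 -> 0
    FD 16: (-8,8) -> (8,8) [heading=0, draw]
    LT 180: heading 0 -> 180
  ]
  -- iteration 3/4 --
  FD 8: (8,8) -> (0,8) [heading=180, draw]
  RT 150: heading 180 -> 30
  RT 120: heading 30 -> 270
  REPEAT 3 [
    -- iteration 1/3 --
    RT 60: heading 270 -> 210
    FD 16: (0,8) -> (-13.856,0) [heading=210, draw]
    LT 180: heading 210 -> 30
    -- iteration 2/3 --
    RT 60: heading 30 -> 330
    FD 16: (-13.856,0) -> (0,-8) [heading=330, draw]
    LT 180: heading 330 -> 150
    -- iteration 3/3 --
    RT 60: heading 150 -> 90
    FD 16: (0,-8) -> (0,8) [heading=90, draw]
    LT 180: heading 90 -> 270
  ]
  -- iteration 4/4 --
  FD 8: (0,8) -> (0,0) [heading=270, draw]
  RT 150: heading 270 -> 120
  RT 120: heading 120 -> 0
  REPEAT 3 [
    -- iteration 1/3 --
    RT 60: heading 0 -> 300
    FD 16: (0,0) -> (8,-13.856) [heading=300, draw]
    LT 180: heading 300 -> 120
    -- iteration 2/3 --
    RT 60: heading 120 -> 60
    FD 16: (8,-13.856) -> (16,0) [heading=60, draw]
    LT 180: heading 60 -> 240
    -- iteration 3/3 --
    RT 60: heading 240 -> 180
    FD 16: (16,0) -> (0,0) [heading=180, draw]
    LT 180: heading 180 -> 0
  ]
]
Final: pos=(0,0), heading=0, 16 segment(s) drawn

Answer: 0 0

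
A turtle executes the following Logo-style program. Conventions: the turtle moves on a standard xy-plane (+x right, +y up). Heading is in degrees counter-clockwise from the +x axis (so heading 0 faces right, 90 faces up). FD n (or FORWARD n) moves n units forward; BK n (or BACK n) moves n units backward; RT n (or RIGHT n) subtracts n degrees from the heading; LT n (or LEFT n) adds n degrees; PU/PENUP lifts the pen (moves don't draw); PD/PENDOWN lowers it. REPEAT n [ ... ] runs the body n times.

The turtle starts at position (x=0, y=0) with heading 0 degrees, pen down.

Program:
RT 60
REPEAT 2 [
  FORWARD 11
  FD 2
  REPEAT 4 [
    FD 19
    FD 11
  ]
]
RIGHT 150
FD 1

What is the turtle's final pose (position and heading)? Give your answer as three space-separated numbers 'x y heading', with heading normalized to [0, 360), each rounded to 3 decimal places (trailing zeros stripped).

Executing turtle program step by step:
Start: pos=(0,0), heading=0, pen down
RT 60: heading 0 -> 300
REPEAT 2 [
  -- iteration 1/2 --
  FD 11: (0,0) -> (5.5,-9.526) [heading=300, draw]
  FD 2: (5.5,-9.526) -> (6.5,-11.258) [heading=300, draw]
  REPEAT 4 [
    -- iteration 1/4 --
    FD 19: (6.5,-11.258) -> (16,-27.713) [heading=300, draw]
    FD 11: (16,-27.713) -> (21.5,-37.239) [heading=300, draw]
    -- iteration 2/4 --
    FD 19: (21.5,-37.239) -> (31,-53.694) [heading=300, draw]
    FD 11: (31,-53.694) -> (36.5,-63.22) [heading=300, draw]
    -- iteration 3/4 --
    FD 19: (36.5,-63.22) -> (46,-79.674) [heading=300, draw]
    FD 11: (46,-79.674) -> (51.5,-89.201) [heading=300, draw]
    -- iteration 4/4 --
    FD 19: (51.5,-89.201) -> (61,-105.655) [heading=300, draw]
    FD 11: (61,-105.655) -> (66.5,-115.181) [heading=300, draw]
  ]
  -- iteration 2/2 --
  FD 11: (66.5,-115.181) -> (72,-124.708) [heading=300, draw]
  FD 2: (72,-124.708) -> (73,-126.44) [heading=300, draw]
  REPEAT 4 [
    -- iteration 1/4 --
    FD 19: (73,-126.44) -> (82.5,-142.894) [heading=300, draw]
    FD 11: (82.5,-142.894) -> (88,-152.42) [heading=300, draw]
    -- iteration 2/4 --
    FD 19: (88,-152.42) -> (97.5,-168.875) [heading=300, draw]
    FD 11: (97.5,-168.875) -> (103,-178.401) [heading=300, draw]
    -- iteration 3/4 --
    FD 19: (103,-178.401) -> (112.5,-194.856) [heading=300, draw]
    FD 11: (112.5,-194.856) -> (118,-204.382) [heading=300, draw]
    -- iteration 4/4 --
    FD 19: (118,-204.382) -> (127.5,-220.836) [heading=300, draw]
    FD 11: (127.5,-220.836) -> (133,-230.363) [heading=300, draw]
  ]
]
RT 150: heading 300 -> 150
FD 1: (133,-230.363) -> (132.134,-229.863) [heading=150, draw]
Final: pos=(132.134,-229.863), heading=150, 21 segment(s) drawn

Answer: 132.134 -229.863 150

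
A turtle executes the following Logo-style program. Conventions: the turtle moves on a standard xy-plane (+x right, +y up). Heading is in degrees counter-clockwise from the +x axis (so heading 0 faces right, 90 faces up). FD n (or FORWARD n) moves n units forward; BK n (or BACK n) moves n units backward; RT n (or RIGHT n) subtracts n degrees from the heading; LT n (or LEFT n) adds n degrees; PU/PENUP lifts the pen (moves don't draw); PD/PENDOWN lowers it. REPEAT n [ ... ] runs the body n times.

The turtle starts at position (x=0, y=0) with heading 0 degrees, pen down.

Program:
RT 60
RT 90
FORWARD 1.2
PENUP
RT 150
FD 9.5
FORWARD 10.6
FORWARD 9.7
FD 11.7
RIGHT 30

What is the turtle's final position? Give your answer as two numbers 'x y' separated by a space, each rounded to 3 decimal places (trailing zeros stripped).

Executing turtle program step by step:
Start: pos=(0,0), heading=0, pen down
RT 60: heading 0 -> 300
RT 90: heading 300 -> 210
FD 1.2: (0,0) -> (-1.039,-0.6) [heading=210, draw]
PU: pen up
RT 150: heading 210 -> 60
FD 9.5: (-1.039,-0.6) -> (3.711,7.627) [heading=60, move]
FD 10.6: (3.711,7.627) -> (9.011,16.807) [heading=60, move]
FD 9.7: (9.011,16.807) -> (13.861,25.208) [heading=60, move]
FD 11.7: (13.861,25.208) -> (19.711,35.34) [heading=60, move]
RT 30: heading 60 -> 30
Final: pos=(19.711,35.34), heading=30, 1 segment(s) drawn

Answer: 19.711 35.34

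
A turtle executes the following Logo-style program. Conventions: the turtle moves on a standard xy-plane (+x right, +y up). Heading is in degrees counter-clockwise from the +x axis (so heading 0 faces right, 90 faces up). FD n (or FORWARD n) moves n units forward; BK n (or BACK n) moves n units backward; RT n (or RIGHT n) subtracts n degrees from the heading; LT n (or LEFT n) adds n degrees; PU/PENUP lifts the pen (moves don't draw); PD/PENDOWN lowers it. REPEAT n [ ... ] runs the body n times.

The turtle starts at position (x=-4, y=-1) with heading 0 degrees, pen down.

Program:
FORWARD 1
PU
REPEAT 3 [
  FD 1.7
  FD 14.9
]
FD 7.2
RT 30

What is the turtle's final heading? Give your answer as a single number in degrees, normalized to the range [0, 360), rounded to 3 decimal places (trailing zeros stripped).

Answer: 330

Derivation:
Executing turtle program step by step:
Start: pos=(-4,-1), heading=0, pen down
FD 1: (-4,-1) -> (-3,-1) [heading=0, draw]
PU: pen up
REPEAT 3 [
  -- iteration 1/3 --
  FD 1.7: (-3,-1) -> (-1.3,-1) [heading=0, move]
  FD 14.9: (-1.3,-1) -> (13.6,-1) [heading=0, move]
  -- iteration 2/3 --
  FD 1.7: (13.6,-1) -> (15.3,-1) [heading=0, move]
  FD 14.9: (15.3,-1) -> (30.2,-1) [heading=0, move]
  -- iteration 3/3 --
  FD 1.7: (30.2,-1) -> (31.9,-1) [heading=0, move]
  FD 14.9: (31.9,-1) -> (46.8,-1) [heading=0, move]
]
FD 7.2: (46.8,-1) -> (54,-1) [heading=0, move]
RT 30: heading 0 -> 330
Final: pos=(54,-1), heading=330, 1 segment(s) drawn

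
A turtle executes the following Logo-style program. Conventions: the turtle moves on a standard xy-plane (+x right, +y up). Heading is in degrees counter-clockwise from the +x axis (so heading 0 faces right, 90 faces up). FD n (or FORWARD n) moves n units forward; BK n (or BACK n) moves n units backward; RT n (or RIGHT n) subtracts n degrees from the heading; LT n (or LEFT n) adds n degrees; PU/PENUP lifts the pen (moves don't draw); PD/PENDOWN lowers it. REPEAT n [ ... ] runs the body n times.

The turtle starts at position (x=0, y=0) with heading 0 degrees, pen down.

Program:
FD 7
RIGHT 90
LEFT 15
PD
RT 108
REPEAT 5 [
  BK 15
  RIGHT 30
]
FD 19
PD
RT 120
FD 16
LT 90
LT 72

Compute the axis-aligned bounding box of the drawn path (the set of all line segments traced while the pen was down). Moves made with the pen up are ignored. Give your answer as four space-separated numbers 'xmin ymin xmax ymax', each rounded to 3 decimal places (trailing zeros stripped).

Executing turtle program step by step:
Start: pos=(0,0), heading=0, pen down
FD 7: (0,0) -> (7,0) [heading=0, draw]
RT 90: heading 0 -> 270
LT 15: heading 270 -> 285
PD: pen down
RT 108: heading 285 -> 177
REPEAT 5 [
  -- iteration 1/5 --
  BK 15: (7,0) -> (21.979,-0.785) [heading=177, draw]
  RT 30: heading 177 -> 147
  -- iteration 2/5 --
  BK 15: (21.979,-0.785) -> (34.56,-8.955) [heading=147, draw]
  RT 30: heading 147 -> 117
  -- iteration 3/5 --
  BK 15: (34.56,-8.955) -> (41.369,-22.32) [heading=117, draw]
  RT 30: heading 117 -> 87
  -- iteration 4/5 --
  BK 15: (41.369,-22.32) -> (40.584,-37.299) [heading=87, draw]
  RT 30: heading 87 -> 57
  -- iteration 5/5 --
  BK 15: (40.584,-37.299) -> (32.415,-49.879) [heading=57, draw]
  RT 30: heading 57 -> 27
]
FD 19: (32.415,-49.879) -> (49.344,-41.253) [heading=27, draw]
PD: pen down
RT 120: heading 27 -> 267
FD 16: (49.344,-41.253) -> (48.506,-57.231) [heading=267, draw]
LT 90: heading 267 -> 357
LT 72: heading 357 -> 69
Final: pos=(48.506,-57.231), heading=69, 8 segment(s) drawn

Segment endpoints: x in {0, 7, 21.979, 32.415, 34.56, 40.584, 41.369, 48.506, 49.344}, y in {-57.231, -49.879, -41.253, -37.299, -22.32, -8.955, -0.785, 0}
xmin=0, ymin=-57.231, xmax=49.344, ymax=0

Answer: 0 -57.231 49.344 0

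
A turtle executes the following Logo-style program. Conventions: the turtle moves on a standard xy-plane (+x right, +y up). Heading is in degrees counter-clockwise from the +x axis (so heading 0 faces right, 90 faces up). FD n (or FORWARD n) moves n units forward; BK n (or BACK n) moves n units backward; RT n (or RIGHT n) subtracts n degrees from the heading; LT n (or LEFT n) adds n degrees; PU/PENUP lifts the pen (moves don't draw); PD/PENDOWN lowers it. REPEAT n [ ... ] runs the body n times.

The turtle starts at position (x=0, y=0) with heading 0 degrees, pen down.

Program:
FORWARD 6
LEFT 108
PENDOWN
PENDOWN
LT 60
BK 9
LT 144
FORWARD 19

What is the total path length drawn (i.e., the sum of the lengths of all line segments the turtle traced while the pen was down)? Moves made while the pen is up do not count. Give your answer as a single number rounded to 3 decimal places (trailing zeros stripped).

Executing turtle program step by step:
Start: pos=(0,0), heading=0, pen down
FD 6: (0,0) -> (6,0) [heading=0, draw]
LT 108: heading 0 -> 108
PD: pen down
PD: pen down
LT 60: heading 108 -> 168
BK 9: (6,0) -> (14.803,-1.871) [heading=168, draw]
LT 144: heading 168 -> 312
FD 19: (14.803,-1.871) -> (27.517,-15.991) [heading=312, draw]
Final: pos=(27.517,-15.991), heading=312, 3 segment(s) drawn

Segment lengths:
  seg 1: (0,0) -> (6,0), length = 6
  seg 2: (6,0) -> (14.803,-1.871), length = 9
  seg 3: (14.803,-1.871) -> (27.517,-15.991), length = 19
Total = 34

Answer: 34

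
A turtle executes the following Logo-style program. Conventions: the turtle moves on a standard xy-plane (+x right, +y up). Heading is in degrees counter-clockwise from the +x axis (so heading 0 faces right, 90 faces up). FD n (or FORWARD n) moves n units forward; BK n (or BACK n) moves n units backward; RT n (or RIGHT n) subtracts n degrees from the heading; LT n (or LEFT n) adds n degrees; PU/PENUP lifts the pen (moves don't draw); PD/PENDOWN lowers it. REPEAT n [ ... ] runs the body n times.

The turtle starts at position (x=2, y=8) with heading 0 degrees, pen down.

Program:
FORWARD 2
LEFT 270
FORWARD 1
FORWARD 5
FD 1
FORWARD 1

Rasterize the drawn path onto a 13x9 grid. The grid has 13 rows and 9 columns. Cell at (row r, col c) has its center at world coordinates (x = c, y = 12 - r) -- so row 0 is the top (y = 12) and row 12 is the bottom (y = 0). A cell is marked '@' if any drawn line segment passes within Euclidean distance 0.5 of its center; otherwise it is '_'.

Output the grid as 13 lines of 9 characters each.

Segment 0: (2,8) -> (4,8)
Segment 1: (4,8) -> (4,7)
Segment 2: (4,7) -> (4,2)
Segment 3: (4,2) -> (4,1)
Segment 4: (4,1) -> (4,0)

Answer: _________
_________
_________
_________
__@@@____
____@____
____@____
____@____
____@____
____@____
____@____
____@____
____@____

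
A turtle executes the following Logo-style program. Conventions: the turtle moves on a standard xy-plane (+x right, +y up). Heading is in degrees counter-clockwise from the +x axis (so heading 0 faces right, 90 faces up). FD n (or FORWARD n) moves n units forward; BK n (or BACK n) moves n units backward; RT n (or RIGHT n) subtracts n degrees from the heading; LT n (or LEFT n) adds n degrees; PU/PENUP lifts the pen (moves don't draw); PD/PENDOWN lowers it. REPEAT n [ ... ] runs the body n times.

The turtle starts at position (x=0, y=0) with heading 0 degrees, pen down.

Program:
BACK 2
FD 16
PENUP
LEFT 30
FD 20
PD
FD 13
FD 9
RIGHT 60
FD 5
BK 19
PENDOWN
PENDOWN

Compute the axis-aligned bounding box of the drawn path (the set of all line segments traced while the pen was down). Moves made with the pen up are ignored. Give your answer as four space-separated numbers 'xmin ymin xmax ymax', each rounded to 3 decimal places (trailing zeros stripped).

Executing turtle program step by step:
Start: pos=(0,0), heading=0, pen down
BK 2: (0,0) -> (-2,0) [heading=0, draw]
FD 16: (-2,0) -> (14,0) [heading=0, draw]
PU: pen up
LT 30: heading 0 -> 30
FD 20: (14,0) -> (31.321,10) [heading=30, move]
PD: pen down
FD 13: (31.321,10) -> (42.579,16.5) [heading=30, draw]
FD 9: (42.579,16.5) -> (50.373,21) [heading=30, draw]
RT 60: heading 30 -> 330
FD 5: (50.373,21) -> (54.703,18.5) [heading=330, draw]
BK 19: (54.703,18.5) -> (38.249,28) [heading=330, draw]
PD: pen down
PD: pen down
Final: pos=(38.249,28), heading=330, 6 segment(s) drawn

Segment endpoints: x in {-2, 0, 14, 31.321, 38.249, 42.579, 50.373, 54.703}, y in {0, 10, 16.5, 18.5, 21, 28}
xmin=-2, ymin=0, xmax=54.703, ymax=28

Answer: -2 0 54.703 28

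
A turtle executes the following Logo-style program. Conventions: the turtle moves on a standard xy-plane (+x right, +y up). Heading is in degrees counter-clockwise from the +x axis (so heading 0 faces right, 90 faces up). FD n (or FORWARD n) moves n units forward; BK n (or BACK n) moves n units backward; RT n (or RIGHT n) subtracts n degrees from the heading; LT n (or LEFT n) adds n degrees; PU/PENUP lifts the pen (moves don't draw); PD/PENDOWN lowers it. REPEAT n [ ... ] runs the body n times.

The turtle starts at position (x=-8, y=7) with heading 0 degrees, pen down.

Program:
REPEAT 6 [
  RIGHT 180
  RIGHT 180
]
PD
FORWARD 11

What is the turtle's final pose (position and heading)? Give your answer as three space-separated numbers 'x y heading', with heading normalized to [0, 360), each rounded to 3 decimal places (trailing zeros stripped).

Executing turtle program step by step:
Start: pos=(-8,7), heading=0, pen down
REPEAT 6 [
  -- iteration 1/6 --
  RT 180: heading 0 -> 180
  RT 180: heading 180 -> 0
  -- iteration 2/6 --
  RT 180: heading 0 -> 180
  RT 180: heading 180 -> 0
  -- iteration 3/6 --
  RT 180: heading 0 -> 180
  RT 180: heading 180 -> 0
  -- iteration 4/6 --
  RT 180: heading 0 -> 180
  RT 180: heading 180 -> 0
  -- iteration 5/6 --
  RT 180: heading 0 -> 180
  RT 180: heading 180 -> 0
  -- iteration 6/6 --
  RT 180: heading 0 -> 180
  RT 180: heading 180 -> 0
]
PD: pen down
FD 11: (-8,7) -> (3,7) [heading=0, draw]
Final: pos=(3,7), heading=0, 1 segment(s) drawn

Answer: 3 7 0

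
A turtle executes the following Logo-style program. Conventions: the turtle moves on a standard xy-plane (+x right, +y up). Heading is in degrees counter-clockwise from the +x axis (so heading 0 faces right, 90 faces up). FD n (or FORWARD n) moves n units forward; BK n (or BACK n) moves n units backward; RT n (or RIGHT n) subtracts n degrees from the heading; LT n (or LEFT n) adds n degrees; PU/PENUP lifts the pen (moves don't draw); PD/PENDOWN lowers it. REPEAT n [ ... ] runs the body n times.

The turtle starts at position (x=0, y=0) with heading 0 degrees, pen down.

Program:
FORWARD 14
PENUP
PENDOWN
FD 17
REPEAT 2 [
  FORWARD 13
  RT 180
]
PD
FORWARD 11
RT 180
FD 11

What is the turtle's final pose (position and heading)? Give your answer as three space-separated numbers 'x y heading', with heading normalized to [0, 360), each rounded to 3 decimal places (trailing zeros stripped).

Answer: 31 0 180

Derivation:
Executing turtle program step by step:
Start: pos=(0,0), heading=0, pen down
FD 14: (0,0) -> (14,0) [heading=0, draw]
PU: pen up
PD: pen down
FD 17: (14,0) -> (31,0) [heading=0, draw]
REPEAT 2 [
  -- iteration 1/2 --
  FD 13: (31,0) -> (44,0) [heading=0, draw]
  RT 180: heading 0 -> 180
  -- iteration 2/2 --
  FD 13: (44,0) -> (31,0) [heading=180, draw]
  RT 180: heading 180 -> 0
]
PD: pen down
FD 11: (31,0) -> (42,0) [heading=0, draw]
RT 180: heading 0 -> 180
FD 11: (42,0) -> (31,0) [heading=180, draw]
Final: pos=(31,0), heading=180, 6 segment(s) drawn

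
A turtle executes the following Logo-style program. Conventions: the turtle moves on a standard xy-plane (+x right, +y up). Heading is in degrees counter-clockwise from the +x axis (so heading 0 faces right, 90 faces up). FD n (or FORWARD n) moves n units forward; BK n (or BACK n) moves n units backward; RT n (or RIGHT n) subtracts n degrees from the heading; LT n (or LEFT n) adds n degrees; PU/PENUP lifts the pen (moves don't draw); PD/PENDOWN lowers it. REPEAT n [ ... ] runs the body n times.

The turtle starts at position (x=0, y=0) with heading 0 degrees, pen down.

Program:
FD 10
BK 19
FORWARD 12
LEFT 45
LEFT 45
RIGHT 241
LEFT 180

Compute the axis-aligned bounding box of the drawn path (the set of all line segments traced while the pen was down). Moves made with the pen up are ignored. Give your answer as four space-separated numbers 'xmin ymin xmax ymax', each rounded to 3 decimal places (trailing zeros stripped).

Executing turtle program step by step:
Start: pos=(0,0), heading=0, pen down
FD 10: (0,0) -> (10,0) [heading=0, draw]
BK 19: (10,0) -> (-9,0) [heading=0, draw]
FD 12: (-9,0) -> (3,0) [heading=0, draw]
LT 45: heading 0 -> 45
LT 45: heading 45 -> 90
RT 241: heading 90 -> 209
LT 180: heading 209 -> 29
Final: pos=(3,0), heading=29, 3 segment(s) drawn

Segment endpoints: x in {-9, 0, 3, 10}, y in {0}
xmin=-9, ymin=0, xmax=10, ymax=0

Answer: -9 0 10 0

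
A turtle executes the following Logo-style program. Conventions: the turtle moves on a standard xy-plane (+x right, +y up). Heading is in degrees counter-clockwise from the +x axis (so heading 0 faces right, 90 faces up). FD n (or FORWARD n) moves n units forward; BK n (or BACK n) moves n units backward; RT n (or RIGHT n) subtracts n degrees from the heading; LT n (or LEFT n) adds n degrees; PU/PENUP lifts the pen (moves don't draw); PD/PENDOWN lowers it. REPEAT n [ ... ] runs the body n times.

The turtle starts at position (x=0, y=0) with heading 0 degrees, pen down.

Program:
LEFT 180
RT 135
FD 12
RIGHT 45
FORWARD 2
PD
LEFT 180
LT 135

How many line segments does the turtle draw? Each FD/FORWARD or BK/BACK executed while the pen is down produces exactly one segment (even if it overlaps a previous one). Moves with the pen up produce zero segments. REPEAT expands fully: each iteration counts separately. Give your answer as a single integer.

Answer: 2

Derivation:
Executing turtle program step by step:
Start: pos=(0,0), heading=0, pen down
LT 180: heading 0 -> 180
RT 135: heading 180 -> 45
FD 12: (0,0) -> (8.485,8.485) [heading=45, draw]
RT 45: heading 45 -> 0
FD 2: (8.485,8.485) -> (10.485,8.485) [heading=0, draw]
PD: pen down
LT 180: heading 0 -> 180
LT 135: heading 180 -> 315
Final: pos=(10.485,8.485), heading=315, 2 segment(s) drawn
Segments drawn: 2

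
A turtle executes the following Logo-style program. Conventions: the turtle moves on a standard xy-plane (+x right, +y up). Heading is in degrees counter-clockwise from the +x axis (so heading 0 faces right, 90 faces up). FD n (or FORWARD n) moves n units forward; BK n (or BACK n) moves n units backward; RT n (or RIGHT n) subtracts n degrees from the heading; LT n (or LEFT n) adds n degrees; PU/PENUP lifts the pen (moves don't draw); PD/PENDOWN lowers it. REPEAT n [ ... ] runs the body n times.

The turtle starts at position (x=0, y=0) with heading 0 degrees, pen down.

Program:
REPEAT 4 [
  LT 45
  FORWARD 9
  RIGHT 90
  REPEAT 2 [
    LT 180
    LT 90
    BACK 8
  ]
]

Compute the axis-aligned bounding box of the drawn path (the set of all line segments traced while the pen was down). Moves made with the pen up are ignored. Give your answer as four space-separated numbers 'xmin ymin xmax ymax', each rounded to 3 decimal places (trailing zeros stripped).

Executing turtle program step by step:
Start: pos=(0,0), heading=0, pen down
REPEAT 4 [
  -- iteration 1/4 --
  LT 45: heading 0 -> 45
  FD 9: (0,0) -> (6.364,6.364) [heading=45, draw]
  RT 90: heading 45 -> 315
  REPEAT 2 [
    -- iteration 1/2 --
    LT 180: heading 315 -> 135
    LT 90: heading 135 -> 225
    BK 8: (6.364,6.364) -> (12.021,12.021) [heading=225, draw]
    -- iteration 2/2 --
    LT 180: heading 225 -> 45
    LT 90: heading 45 -> 135
    BK 8: (12.021,12.021) -> (17.678,6.364) [heading=135, draw]
  ]
  -- iteration 2/4 --
  LT 45: heading 135 -> 180
  FD 9: (17.678,6.364) -> (8.678,6.364) [heading=180, draw]
  RT 90: heading 180 -> 90
  REPEAT 2 [
    -- iteration 1/2 --
    LT 180: heading 90 -> 270
    LT 90: heading 270 -> 0
    BK 8: (8.678,6.364) -> (0.678,6.364) [heading=0, draw]
    -- iteration 2/2 --
    LT 180: heading 0 -> 180
    LT 90: heading 180 -> 270
    BK 8: (0.678,6.364) -> (0.678,14.364) [heading=270, draw]
  ]
  -- iteration 3/4 --
  LT 45: heading 270 -> 315
  FD 9: (0.678,14.364) -> (7.042,8) [heading=315, draw]
  RT 90: heading 315 -> 225
  REPEAT 2 [
    -- iteration 1/2 --
    LT 180: heading 225 -> 45
    LT 90: heading 45 -> 135
    BK 8: (7.042,8) -> (12.698,2.343) [heading=135, draw]
    -- iteration 2/2 --
    LT 180: heading 135 -> 315
    LT 90: heading 315 -> 45
    BK 8: (12.698,2.343) -> (7.042,-3.314) [heading=45, draw]
  ]
  -- iteration 4/4 --
  LT 45: heading 45 -> 90
  FD 9: (7.042,-3.314) -> (7.042,5.686) [heading=90, draw]
  RT 90: heading 90 -> 0
  REPEAT 2 [
    -- iteration 1/2 --
    LT 180: heading 0 -> 180
    LT 90: heading 180 -> 270
    BK 8: (7.042,5.686) -> (7.042,13.686) [heading=270, draw]
    -- iteration 2/2 --
    LT 180: heading 270 -> 90
    LT 90: heading 90 -> 180
    BK 8: (7.042,13.686) -> (15.042,13.686) [heading=180, draw]
  ]
]
Final: pos=(15.042,13.686), heading=180, 12 segment(s) drawn

Segment endpoints: x in {0, 0.678, 0.678, 6.364, 7.042, 7.042, 7.042, 7.042, 8.678, 12.021, 12.698, 15.042, 17.678}, y in {-3.314, 0, 2.343, 5.686, 6.364, 6.364, 6.364, 6.364, 8, 12.021, 13.686, 13.686, 14.364}
xmin=0, ymin=-3.314, xmax=17.678, ymax=14.364

Answer: 0 -3.314 17.678 14.364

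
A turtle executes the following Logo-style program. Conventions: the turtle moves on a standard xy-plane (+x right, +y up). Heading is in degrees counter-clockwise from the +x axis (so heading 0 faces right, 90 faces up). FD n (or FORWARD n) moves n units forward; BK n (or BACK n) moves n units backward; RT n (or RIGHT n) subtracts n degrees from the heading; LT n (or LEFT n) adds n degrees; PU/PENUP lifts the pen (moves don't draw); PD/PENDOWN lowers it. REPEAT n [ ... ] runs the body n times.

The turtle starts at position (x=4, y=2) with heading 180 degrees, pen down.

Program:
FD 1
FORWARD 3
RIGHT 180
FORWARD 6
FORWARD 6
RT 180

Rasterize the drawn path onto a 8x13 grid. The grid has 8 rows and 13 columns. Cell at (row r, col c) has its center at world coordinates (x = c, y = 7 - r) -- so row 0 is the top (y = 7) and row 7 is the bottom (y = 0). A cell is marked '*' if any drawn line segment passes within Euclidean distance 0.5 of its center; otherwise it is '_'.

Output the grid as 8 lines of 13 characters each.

Segment 0: (4,2) -> (3,2)
Segment 1: (3,2) -> (0,2)
Segment 2: (0,2) -> (6,2)
Segment 3: (6,2) -> (12,2)

Answer: _____________
_____________
_____________
_____________
_____________
*************
_____________
_____________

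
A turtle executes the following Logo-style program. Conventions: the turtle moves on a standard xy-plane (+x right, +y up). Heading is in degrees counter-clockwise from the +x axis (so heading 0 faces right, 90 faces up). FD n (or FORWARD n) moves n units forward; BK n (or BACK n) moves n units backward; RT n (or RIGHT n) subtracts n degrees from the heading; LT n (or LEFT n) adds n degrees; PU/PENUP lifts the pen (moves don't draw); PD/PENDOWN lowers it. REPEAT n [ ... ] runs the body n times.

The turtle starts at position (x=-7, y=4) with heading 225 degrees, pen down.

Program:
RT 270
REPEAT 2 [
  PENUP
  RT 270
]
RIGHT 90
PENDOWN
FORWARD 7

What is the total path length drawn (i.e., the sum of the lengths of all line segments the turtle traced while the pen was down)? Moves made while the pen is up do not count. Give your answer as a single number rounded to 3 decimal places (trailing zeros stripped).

Executing turtle program step by step:
Start: pos=(-7,4), heading=225, pen down
RT 270: heading 225 -> 315
REPEAT 2 [
  -- iteration 1/2 --
  PU: pen up
  RT 270: heading 315 -> 45
  -- iteration 2/2 --
  PU: pen up
  RT 270: heading 45 -> 135
]
RT 90: heading 135 -> 45
PD: pen down
FD 7: (-7,4) -> (-2.05,8.95) [heading=45, draw]
Final: pos=(-2.05,8.95), heading=45, 1 segment(s) drawn

Segment lengths:
  seg 1: (-7,4) -> (-2.05,8.95), length = 7
Total = 7

Answer: 7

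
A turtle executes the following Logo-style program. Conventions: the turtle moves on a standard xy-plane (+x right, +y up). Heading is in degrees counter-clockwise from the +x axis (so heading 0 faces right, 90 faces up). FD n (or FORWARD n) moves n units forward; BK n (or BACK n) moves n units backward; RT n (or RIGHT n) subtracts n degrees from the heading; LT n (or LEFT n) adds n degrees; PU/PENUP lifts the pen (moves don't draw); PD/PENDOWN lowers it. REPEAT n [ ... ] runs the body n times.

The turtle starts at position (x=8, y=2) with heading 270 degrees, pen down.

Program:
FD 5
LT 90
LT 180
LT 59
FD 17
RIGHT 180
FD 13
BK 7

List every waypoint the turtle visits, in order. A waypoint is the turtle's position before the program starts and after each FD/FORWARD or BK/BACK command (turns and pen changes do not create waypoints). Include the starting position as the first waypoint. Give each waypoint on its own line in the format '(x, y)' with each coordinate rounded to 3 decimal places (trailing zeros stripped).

Answer: (8, 2)
(8, -3)
(-0.756, -17.572)
(5.94, -6.429)
(2.335, -12.429)

Derivation:
Executing turtle program step by step:
Start: pos=(8,2), heading=270, pen down
FD 5: (8,2) -> (8,-3) [heading=270, draw]
LT 90: heading 270 -> 0
LT 180: heading 0 -> 180
LT 59: heading 180 -> 239
FD 17: (8,-3) -> (-0.756,-17.572) [heading=239, draw]
RT 180: heading 239 -> 59
FD 13: (-0.756,-17.572) -> (5.94,-6.429) [heading=59, draw]
BK 7: (5.94,-6.429) -> (2.335,-12.429) [heading=59, draw]
Final: pos=(2.335,-12.429), heading=59, 4 segment(s) drawn
Waypoints (5 total):
(8, 2)
(8, -3)
(-0.756, -17.572)
(5.94, -6.429)
(2.335, -12.429)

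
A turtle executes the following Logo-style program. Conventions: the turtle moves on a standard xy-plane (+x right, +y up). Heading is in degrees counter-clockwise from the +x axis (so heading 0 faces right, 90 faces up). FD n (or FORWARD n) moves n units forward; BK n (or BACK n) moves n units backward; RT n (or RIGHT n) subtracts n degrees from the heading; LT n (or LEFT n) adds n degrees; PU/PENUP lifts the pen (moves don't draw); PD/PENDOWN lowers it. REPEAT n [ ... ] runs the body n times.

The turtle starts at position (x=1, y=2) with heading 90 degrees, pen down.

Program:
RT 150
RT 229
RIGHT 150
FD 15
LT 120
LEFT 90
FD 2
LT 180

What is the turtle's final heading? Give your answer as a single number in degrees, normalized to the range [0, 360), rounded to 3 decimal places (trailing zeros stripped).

Answer: 311

Derivation:
Executing turtle program step by step:
Start: pos=(1,2), heading=90, pen down
RT 150: heading 90 -> 300
RT 229: heading 300 -> 71
RT 150: heading 71 -> 281
FD 15: (1,2) -> (3.862,-12.724) [heading=281, draw]
LT 120: heading 281 -> 41
LT 90: heading 41 -> 131
FD 2: (3.862,-12.724) -> (2.55,-11.215) [heading=131, draw]
LT 180: heading 131 -> 311
Final: pos=(2.55,-11.215), heading=311, 2 segment(s) drawn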